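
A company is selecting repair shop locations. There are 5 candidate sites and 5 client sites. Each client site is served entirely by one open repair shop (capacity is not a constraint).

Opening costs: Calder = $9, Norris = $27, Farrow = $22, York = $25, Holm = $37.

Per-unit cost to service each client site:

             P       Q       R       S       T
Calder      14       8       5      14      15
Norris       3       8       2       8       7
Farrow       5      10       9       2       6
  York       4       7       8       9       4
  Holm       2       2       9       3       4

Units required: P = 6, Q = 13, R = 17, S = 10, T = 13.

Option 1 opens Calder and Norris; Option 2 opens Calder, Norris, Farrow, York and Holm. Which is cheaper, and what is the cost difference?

Option 2 is cheaper by 99.

Option 1: {Calder, Norris}: P→Norris 3·6=18, Q→Calder 8·13=104, R→Norris 2·17=34, S→Norris 8·10=80, T→Norris 7·13=91. Service 327; fixed 36; total 363.
Option 2: {Calder, Norris, Farrow, York, Holm}: P→Holm 2·6=12, Q→Holm 2·13=26, R→Norris 2·17=34, S→Farrow 2·10=20, T→York 4·13=52. Service 144; fixed 120; total 264.
Difference: |363 − 264| = 99.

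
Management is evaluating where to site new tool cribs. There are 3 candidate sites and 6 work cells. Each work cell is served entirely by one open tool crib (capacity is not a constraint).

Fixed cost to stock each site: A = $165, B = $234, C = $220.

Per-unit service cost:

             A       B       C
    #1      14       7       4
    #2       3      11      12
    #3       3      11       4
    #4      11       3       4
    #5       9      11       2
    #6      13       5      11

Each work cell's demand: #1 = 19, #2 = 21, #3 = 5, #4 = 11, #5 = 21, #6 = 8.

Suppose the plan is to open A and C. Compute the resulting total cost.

Total cost: 713

Each work cell is assigned to its cheapest site among the open ones.
{A, C}: #1→C 4·19=76, #2→A 3·21=63, #3→A 3·5=15, #4→C 4·11=44, #5→C 2·21=42, #6→C 11·8=88. Service 328; fixed 385; total 713.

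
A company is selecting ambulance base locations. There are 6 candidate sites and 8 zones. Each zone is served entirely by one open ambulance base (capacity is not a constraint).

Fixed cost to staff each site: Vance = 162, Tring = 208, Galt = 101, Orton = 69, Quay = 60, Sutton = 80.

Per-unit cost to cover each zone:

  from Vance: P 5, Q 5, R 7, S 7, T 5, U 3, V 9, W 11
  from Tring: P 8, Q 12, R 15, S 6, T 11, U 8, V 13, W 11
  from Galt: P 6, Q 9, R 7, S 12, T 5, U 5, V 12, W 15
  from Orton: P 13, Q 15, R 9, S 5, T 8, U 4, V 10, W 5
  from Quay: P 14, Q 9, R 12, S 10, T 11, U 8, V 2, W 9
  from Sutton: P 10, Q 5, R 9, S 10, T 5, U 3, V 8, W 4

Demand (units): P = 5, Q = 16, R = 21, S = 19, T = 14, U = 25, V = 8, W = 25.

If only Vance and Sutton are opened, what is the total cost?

Each zone is assigned to its cheapest site among the open ones.
{Vance, Sutton}: P→Vance 5·5=25, Q→Vance 5·16=80, R→Vance 7·21=147, S→Vance 7·19=133, T→Vance 5·14=70, U→Vance 3·25=75, V→Sutton 8·8=64, W→Sutton 4·25=100. Service 694; fixed 242; total 936.

Total cost: 936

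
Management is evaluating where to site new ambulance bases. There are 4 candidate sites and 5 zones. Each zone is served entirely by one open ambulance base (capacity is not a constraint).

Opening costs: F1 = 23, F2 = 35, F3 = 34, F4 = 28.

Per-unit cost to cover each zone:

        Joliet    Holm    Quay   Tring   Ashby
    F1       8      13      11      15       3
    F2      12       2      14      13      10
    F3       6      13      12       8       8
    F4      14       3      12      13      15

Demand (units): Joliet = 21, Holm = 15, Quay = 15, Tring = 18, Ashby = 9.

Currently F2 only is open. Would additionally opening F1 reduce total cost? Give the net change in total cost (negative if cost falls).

Current service cost with {F2}: 816.
Adding F1: each zone re-picks its cheapest; new service cost 624, saving 192.
Extra fixed cost: 23. Net change = 23 − 192 = -169.
(Totals: 851 → 682.)

Yes — net change −169 (cost falls by 169).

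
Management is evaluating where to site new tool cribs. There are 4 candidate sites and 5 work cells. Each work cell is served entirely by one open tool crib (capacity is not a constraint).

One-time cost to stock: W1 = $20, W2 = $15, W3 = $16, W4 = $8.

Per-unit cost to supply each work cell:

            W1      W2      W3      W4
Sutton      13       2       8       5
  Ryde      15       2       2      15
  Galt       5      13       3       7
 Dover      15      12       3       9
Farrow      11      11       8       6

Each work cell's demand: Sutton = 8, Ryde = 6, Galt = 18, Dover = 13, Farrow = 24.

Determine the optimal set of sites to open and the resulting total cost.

Open W2, W3 and W4; minimum total cost 304.

For any fixed open set, each work cell goes to its cheapest open site; total = fixed + service.
{W2, W3, W4}: Sutton→W2 2·8=16, Ryde→W2 2·6=12, Galt→W3 3·18=54, Dover→W3 3·13=39, Farrow→W4 6·24=144. Service 265; fixed 39; total 304.
{W3, W4}: Sutton→W4 5·8=40, Ryde→W3 2·6=12, Galt→W3 3·18=54, Dover→W3 3·13=39, Farrow→W4 6·24=144. Service 289; fixed 24; total 313.
{W1, W2, W3, W4}: service 265 + fixed 59 = 324
{W4}: service 517 + fixed 8 = 525
No other subset beats 304.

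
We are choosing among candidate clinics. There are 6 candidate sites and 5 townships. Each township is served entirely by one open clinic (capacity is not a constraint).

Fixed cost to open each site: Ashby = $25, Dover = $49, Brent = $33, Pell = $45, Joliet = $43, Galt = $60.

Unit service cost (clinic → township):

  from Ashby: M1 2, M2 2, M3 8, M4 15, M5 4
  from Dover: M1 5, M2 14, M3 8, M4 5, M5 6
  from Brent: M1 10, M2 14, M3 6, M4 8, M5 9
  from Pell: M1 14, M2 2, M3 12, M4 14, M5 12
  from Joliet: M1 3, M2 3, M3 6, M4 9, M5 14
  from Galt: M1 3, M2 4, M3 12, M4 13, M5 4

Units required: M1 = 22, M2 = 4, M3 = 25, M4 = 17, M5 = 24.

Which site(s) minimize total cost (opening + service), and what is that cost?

Open Ashby, Dover and Brent; minimum total cost 490.

For any fixed open set, each township goes to its cheapest open site; total = fixed + service.
{Ashby, Dover, Brent}: M1→Ashby 2·22=44, M2→Ashby 2·4=8, M3→Brent 6·25=150, M4→Dover 5·17=85, M5→Ashby 4·24=96. Service 383; fixed 107; total 490.
{Ashby, Brent}: service 434 + fixed 58 = 492
{Ashby, Dover, Joliet}: service 383 + fixed 117 = 500
{Ashby, Dover, Brent, Pell, Joliet, Galt}: service 383 + fixed 255 = 638
No other subset beats 490.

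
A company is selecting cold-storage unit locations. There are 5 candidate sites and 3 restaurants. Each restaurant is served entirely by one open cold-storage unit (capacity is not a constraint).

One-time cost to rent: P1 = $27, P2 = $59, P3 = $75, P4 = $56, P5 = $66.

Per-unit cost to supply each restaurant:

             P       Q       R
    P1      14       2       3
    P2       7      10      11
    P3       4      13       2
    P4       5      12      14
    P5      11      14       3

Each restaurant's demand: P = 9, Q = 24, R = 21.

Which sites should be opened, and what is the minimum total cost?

Open P1 and P3; minimum total cost 228.

For any fixed open set, each restaurant goes to its cheapest open site; total = fixed + service.
{P1, P3}: P→P3 4·9=36, Q→P1 2·24=48, R→P3 2·21=42. Service 126; fixed 102; total 228.
{P1, P4}: service 156 + fixed 83 = 239
{P1, P2}: service 174 + fixed 86 = 260
{P1, P2, P3, P4, P5}: P→P3 4·9=36, Q→P1 2·24=48, R→P3 2·21=42. Service 126; fixed 283; total 409.
No other subset beats 228.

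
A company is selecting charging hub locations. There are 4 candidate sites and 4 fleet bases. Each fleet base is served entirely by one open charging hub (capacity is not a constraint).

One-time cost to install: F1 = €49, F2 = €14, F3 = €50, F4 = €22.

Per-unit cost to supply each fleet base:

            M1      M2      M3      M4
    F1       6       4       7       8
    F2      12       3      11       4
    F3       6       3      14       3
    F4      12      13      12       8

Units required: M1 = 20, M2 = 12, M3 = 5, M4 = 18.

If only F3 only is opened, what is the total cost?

Each fleet base is assigned to its cheapest site among the open ones.
{F3}: M1→F3 6·20=120, M2→F3 3·12=36, M3→F3 14·5=70, M4→F3 3·18=54. Service 280; fixed 50; total 330.

Total cost: 330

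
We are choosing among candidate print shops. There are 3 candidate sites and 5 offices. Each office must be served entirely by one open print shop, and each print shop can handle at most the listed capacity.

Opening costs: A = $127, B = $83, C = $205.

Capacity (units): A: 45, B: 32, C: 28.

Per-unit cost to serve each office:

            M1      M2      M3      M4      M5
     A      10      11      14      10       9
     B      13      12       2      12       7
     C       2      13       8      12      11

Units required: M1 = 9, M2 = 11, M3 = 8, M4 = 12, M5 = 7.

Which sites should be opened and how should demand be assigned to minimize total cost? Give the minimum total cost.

Open {A, B}: M1→A 10·9=90, M2→A 11·11=121, M3→B 2·8=16, M4→A 10·12=120, M5→B 7·7=49.
Loads: A carries 32/45, B carries 15/32. Service 396; fixed 210; total 606.
Next best feasible plan costs 617.

Minimum total cost: 606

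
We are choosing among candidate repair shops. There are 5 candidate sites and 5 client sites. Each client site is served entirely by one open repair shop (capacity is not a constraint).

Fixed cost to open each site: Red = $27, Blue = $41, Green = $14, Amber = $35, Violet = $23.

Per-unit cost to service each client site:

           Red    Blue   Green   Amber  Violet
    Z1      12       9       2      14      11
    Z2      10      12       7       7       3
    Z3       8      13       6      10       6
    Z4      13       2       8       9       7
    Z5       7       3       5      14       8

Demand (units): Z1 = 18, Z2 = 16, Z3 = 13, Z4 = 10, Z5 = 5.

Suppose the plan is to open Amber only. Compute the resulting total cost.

Each client site is assigned to its cheapest site among the open ones.
{Amber}: Z1→Amber 14·18=252, Z2→Amber 7·16=112, Z3→Amber 10·13=130, Z4→Amber 9·10=90, Z5→Amber 14·5=70. Service 654; fixed 35; total 689.

Total cost: 689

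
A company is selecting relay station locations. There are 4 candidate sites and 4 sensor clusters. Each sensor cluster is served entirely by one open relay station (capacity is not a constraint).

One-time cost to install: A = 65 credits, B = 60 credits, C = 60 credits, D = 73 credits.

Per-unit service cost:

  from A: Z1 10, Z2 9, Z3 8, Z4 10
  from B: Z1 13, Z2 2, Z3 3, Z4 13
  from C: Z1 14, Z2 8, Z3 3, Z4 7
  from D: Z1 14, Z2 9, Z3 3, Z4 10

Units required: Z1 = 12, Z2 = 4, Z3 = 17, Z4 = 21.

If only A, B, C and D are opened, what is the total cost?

Total cost: 584

Each sensor cluster is assigned to its cheapest site among the open ones.
{A, B, C, D}: Z1→A 10·12=120, Z2→B 2·4=8, Z3→B 3·17=51, Z4→C 7·21=147. Service 326; fixed 258; total 584.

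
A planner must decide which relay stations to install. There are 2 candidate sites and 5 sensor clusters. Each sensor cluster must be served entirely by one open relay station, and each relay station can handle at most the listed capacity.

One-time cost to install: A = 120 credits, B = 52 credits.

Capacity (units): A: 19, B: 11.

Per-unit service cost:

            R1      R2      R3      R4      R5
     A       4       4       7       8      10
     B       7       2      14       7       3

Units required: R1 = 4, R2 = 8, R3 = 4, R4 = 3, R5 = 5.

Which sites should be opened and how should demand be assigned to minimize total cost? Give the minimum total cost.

Open {A, B}: R1→A 4·4=16, R2→A 4·8=32, R3→A 7·4=28, R4→B 7·3=21, R5→B 3·5=15.
Loads: A carries 16/19, B carries 8/11. Service 112; fixed 172; total 284.
Next best feasible plan costs 287.

Minimum total cost: 284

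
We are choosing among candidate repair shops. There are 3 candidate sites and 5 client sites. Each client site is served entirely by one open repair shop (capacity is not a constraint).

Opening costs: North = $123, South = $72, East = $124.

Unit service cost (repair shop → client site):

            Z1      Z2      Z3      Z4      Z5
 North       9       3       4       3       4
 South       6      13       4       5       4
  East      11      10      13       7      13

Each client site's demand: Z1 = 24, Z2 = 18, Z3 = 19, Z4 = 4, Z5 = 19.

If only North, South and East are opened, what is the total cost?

Total cost: 681

Each client site is assigned to its cheapest site among the open ones.
{North, South, East}: Z1→South 6·24=144, Z2→North 3·18=54, Z3→North 4·19=76, Z4→North 3·4=12, Z5→North 4·19=76. Service 362; fixed 319; total 681.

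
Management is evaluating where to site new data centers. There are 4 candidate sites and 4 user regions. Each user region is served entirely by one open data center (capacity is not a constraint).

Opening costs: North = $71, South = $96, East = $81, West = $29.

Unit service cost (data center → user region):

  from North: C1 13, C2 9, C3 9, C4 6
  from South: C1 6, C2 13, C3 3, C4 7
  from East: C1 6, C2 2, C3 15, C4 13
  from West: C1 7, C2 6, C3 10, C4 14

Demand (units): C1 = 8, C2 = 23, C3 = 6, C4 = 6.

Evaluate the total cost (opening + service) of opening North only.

Total cost: 472

Each user region is assigned to its cheapest site among the open ones.
{North}: C1→North 13·8=104, C2→North 9·23=207, C3→North 9·6=54, C4→North 6·6=36. Service 401; fixed 71; total 472.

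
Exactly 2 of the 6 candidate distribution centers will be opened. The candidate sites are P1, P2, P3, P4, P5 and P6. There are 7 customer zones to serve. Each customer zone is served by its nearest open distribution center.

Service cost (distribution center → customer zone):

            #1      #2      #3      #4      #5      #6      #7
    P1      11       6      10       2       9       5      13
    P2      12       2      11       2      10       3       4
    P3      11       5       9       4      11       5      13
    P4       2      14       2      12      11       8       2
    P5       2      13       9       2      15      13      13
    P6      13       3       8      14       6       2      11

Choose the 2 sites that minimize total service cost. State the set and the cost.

Choose P2 and P4; total service cost 23.

With exactly 2 open, each customer zone uses its cheapest among the chosen.
{P2, P4}: #1→P4 2, #2→P2 2, #3→P4 2, #4→P2 2, #5→P2 10, #6→P2 3, #7→P4 2. Service cost 23.
{P1, P4}: service cost 28
{P4, P6}: service cost 29
Among all 15 size-2 choices, {P2, P4} is lowest.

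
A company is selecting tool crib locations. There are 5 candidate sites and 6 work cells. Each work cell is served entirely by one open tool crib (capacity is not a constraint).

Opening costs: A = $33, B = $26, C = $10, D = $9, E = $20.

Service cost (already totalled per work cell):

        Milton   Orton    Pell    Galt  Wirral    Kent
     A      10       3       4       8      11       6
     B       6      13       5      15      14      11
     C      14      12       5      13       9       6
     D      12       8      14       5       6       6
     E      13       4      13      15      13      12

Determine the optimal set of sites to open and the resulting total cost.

Open D only; minimum total cost 60.

For any fixed open set, each work cell goes to its cheapest open site; total = fixed + service.
{D}: Milton→D 12, Orton→D 8, Pell→D 14, Galt→D 5, Wirral→D 6, Kent→D 6. Service 51; fixed 9; total 60.
{C, D}: service 42 + fixed 19 = 61
{C}: Milton→C 14, Orton→C 12, Pell→C 5, Galt→C 13, Wirral→C 9, Kent→C 6. Service 59; fixed 10; total 69.
{A, B, C, D, E}: Milton→B 6, Orton→A 3, Pell→A 4, Galt→D 5, Wirral→D 6, Kent→A 6. Service 30; fixed 98; total 128.
No other subset beats 60.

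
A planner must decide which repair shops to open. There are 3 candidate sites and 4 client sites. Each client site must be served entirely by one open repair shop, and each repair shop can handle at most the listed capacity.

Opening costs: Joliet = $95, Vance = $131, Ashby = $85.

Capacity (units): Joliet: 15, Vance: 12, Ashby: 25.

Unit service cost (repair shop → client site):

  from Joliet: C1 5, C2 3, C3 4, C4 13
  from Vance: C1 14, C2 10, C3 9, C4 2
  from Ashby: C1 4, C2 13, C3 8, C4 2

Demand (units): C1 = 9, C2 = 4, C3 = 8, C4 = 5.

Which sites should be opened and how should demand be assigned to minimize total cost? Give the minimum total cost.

Minimum total cost: 270

Open {Joliet, Ashby}: C1→Ashby 4·9=36, C2→Joliet 3·4=12, C3→Joliet 4·8=32, C4→Ashby 2·5=10.
Loads: Joliet carries 12/15, Ashby carries 14/25. Service 90; fixed 180; total 270.
Next best feasible plan costs 302.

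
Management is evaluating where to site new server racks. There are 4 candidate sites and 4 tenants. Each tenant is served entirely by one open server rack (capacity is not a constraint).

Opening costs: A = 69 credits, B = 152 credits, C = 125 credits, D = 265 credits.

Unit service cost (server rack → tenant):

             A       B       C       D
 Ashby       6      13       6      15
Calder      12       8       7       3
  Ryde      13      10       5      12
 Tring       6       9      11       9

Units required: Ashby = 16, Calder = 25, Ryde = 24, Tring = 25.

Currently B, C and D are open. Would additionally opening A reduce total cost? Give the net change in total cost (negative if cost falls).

Yes — net change −6 (cost falls by 6).

Current service cost with {B, C, D}: 516.
Adding A: each tenant re-picks its cheapest; new service cost 441, saving 75.
Extra fixed cost: 69. Net change = 69 − 75 = -6.
(Totals: 1058 → 1052.)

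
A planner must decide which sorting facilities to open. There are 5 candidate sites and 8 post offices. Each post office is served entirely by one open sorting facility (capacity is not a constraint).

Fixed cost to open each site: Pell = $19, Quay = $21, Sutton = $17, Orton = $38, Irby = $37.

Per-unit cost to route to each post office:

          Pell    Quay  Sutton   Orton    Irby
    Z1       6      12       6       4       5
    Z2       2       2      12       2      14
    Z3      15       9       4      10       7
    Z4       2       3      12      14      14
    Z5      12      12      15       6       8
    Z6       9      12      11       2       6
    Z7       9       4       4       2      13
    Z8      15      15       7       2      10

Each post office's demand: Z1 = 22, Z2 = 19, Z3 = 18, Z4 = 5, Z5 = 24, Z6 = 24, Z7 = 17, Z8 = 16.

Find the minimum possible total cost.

Minimum total cost: 540

For any fixed open set, each post office goes to its cheapest open site; total = fixed + service.
{Pell, Sutton, Orton}: Z1→Orton 4·22=88, Z2→Pell 2·19=38, Z3→Sutton 4·18=72, Z4→Pell 2·5=10, Z5→Orton 6·24=144, Z6→Orton 2·24=48, Z7→Orton 2·17=34, Z8→Orton 2·16=32. Service 466; fixed 74; total 540.
{Quay, Sutton, Orton}: service 471 + fixed 76 = 547
{Pell, Quay, Sutton, Orton}: Z1→Orton 4·22=88, Z2→Pell 2·19=38, Z3→Sutton 4·18=72, Z4→Pell 2·5=10, Z5→Orton 6·24=144, Z6→Orton 2·24=48, Z7→Orton 2·17=34, Z8→Orton 2·16=32. Service 466; fixed 95; total 561.
{Pell, Quay, Sutton, Orton, Irby}: Z1→Orton 4·22=88, Z2→Pell 2·19=38, Z3→Sutton 4·18=72, Z4→Pell 2·5=10, Z5→Orton 6·24=144, Z6→Orton 2·24=48, Z7→Orton 2·17=34, Z8→Orton 2·16=32. Service 466; fixed 132; total 598.
No other subset beats 540.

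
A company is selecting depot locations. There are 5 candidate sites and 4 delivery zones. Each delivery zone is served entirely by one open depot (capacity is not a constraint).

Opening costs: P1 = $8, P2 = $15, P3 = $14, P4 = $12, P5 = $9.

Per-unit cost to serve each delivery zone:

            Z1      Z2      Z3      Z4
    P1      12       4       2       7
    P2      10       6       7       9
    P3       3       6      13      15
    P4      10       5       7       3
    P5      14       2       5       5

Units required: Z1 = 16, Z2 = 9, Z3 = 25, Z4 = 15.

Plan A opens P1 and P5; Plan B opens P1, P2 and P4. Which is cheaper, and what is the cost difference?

Plan A: {P1, P5}: Z1→P1 12·16=192, Z2→P5 2·9=18, Z3→P1 2·25=50, Z4→P5 5·15=75. Service 335; fixed 17; total 352.
Plan B: {P1, P2, P4}: Z1→P2 10·16=160, Z2→P1 4·9=36, Z3→P1 2·25=50, Z4→P4 3·15=45. Service 291; fixed 35; total 326.
Difference: |352 − 326| = 26.

Plan B is cheaper by 26.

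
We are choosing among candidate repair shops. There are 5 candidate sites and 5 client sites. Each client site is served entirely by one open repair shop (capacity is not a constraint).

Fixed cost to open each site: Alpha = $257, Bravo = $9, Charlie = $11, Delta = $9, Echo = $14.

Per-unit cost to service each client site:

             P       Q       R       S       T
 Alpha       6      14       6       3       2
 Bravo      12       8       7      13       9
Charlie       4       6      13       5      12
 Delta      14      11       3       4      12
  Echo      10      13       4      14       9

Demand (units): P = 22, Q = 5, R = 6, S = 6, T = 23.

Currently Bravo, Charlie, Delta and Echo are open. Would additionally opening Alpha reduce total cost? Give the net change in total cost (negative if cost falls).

No — net change +90 (cost rises by 90).

Current service cost with {Bravo, Charlie, Delta, Echo}: 367.
Adding Alpha: each client site re-picks its cheapest; new service cost 200, saving 167.
Extra fixed cost: 257. Net change = 257 − 167 = 90.
(Totals: 410 → 500.)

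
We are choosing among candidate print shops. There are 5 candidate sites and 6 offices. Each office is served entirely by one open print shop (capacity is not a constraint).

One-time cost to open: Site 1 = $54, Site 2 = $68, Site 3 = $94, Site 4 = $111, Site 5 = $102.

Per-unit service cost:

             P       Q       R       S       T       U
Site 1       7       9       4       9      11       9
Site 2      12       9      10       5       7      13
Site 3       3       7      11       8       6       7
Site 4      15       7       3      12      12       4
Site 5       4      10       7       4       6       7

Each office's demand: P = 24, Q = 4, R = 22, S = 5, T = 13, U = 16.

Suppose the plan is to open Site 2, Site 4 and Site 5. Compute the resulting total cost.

Total cost: 633

Each office is assigned to its cheapest site among the open ones.
{Site 2, Site 4, Site 5}: P→Site 5 4·24=96, Q→Site 4 7·4=28, R→Site 4 3·22=66, S→Site 5 4·5=20, T→Site 5 6·13=78, U→Site 4 4·16=64. Service 352; fixed 281; total 633.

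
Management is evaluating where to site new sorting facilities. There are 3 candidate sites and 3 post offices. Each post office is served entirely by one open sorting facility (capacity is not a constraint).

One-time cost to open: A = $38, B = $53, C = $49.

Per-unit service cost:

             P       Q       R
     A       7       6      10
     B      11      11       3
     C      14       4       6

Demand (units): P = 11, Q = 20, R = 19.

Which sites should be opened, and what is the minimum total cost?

For any fixed open set, each post office goes to its cheapest open site; total = fixed + service.
{A, B}: P→A 7·11=77, Q→A 6·20=120, R→B 3·19=57. Service 254; fixed 91; total 345.
{A, B, C}: service 214 + fixed 140 = 354
{A, C}: service 271 + fixed 87 = 358
{A}: P→A 7·11=77, Q→A 6·20=120, R→A 10·19=190. Service 387; fixed 38; total 425.
No other subset beats 345.

Open A and B; minimum total cost 345.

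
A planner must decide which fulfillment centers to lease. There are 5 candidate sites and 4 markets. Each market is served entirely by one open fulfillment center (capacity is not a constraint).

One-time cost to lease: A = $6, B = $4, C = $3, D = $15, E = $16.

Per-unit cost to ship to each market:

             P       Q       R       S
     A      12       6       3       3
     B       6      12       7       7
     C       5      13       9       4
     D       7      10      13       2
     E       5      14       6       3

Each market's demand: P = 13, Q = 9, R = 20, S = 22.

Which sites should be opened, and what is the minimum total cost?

Open A, C and D; minimum total cost 247.

For any fixed open set, each market goes to its cheapest open site; total = fixed + service.
{A, C, D}: P→C 5·13=65, Q→A 6·9=54, R→A 3·20=60, S→D 2·22=44. Service 223; fixed 24; total 247.
{A, B, C, D}: service 223 + fixed 28 = 251
{A, C}: P→C 5·13=65, Q→A 6·9=54, R→A 3·20=60, S→A 3·22=66. Service 245; fixed 9; total 254.
{A, B, C, D, E}: P→C 5·13=65, Q→A 6·9=54, R→A 3·20=60, S→D 2·22=44. Service 223; fixed 44; total 267.
No other subset beats 247.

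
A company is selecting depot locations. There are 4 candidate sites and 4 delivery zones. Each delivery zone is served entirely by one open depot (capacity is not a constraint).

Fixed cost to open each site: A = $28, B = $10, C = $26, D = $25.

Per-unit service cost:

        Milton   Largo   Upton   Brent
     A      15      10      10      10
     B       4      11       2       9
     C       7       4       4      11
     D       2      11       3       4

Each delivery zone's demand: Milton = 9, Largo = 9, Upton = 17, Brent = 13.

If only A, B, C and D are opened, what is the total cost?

Each delivery zone is assigned to its cheapest site among the open ones.
{A, B, C, D}: Milton→D 2·9=18, Largo→C 4·9=36, Upton→B 2·17=34, Brent→D 4·13=52. Service 140; fixed 89; total 229.

Total cost: 229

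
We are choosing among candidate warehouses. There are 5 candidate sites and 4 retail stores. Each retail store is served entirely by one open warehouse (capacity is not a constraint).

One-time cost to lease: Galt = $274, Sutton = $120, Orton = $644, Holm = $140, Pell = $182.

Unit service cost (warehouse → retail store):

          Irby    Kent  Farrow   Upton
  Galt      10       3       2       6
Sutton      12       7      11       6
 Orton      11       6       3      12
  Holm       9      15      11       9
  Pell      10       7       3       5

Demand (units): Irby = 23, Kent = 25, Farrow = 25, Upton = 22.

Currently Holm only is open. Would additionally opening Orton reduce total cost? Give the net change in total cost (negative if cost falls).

No — net change +219 (cost rises by 219).

Current service cost with {Holm}: 1055.
Adding Orton: each retail store re-picks its cheapest; new service cost 630, saving 425.
Extra fixed cost: 644. Net change = 644 − 425 = 219.
(Totals: 1195 → 1414.)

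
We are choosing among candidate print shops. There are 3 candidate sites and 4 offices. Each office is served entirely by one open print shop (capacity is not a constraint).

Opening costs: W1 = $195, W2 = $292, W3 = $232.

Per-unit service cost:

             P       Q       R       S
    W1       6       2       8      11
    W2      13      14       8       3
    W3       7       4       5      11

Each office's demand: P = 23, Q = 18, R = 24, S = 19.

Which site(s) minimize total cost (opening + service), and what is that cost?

For any fixed open set, each office goes to its cheapest open site; total = fixed + service.
{W1}: P→W1 6·23=138, Q→W1 2·18=36, R→W1 8·24=192, S→W1 11·19=209. Service 575; fixed 195; total 770.
{W3}: P→W3 7·23=161, Q→W3 4·18=72, R→W3 5·24=120, S→W3 11·19=209. Service 562; fixed 232; total 794.
{W1, W2}: P→W1 6·23=138, Q→W1 2·18=36, R→W1 8·24=192, S→W2 3·19=57. Service 423; fixed 487; total 910.
{W1, W2, W3}: service 351 + fixed 719 = 1070
No other subset beats 770.

Open W1 only; minimum total cost 770.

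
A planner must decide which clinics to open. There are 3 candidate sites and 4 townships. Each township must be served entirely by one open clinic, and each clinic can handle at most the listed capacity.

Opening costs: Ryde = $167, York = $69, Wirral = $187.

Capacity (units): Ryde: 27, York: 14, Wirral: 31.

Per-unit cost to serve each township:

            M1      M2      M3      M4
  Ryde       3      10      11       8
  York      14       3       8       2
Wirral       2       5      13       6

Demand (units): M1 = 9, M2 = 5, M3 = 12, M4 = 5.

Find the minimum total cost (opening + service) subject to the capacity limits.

Open {Wirral}: M1→Wirral 2·9=18, M2→Wirral 5·5=25, M3→Wirral 13·12=156, M4→Wirral 6·5=30.
Loads: Wirral carries 31/31. Service 229; fixed 187; total 416.
Next best feasible plan costs 420.

Minimum total cost: 416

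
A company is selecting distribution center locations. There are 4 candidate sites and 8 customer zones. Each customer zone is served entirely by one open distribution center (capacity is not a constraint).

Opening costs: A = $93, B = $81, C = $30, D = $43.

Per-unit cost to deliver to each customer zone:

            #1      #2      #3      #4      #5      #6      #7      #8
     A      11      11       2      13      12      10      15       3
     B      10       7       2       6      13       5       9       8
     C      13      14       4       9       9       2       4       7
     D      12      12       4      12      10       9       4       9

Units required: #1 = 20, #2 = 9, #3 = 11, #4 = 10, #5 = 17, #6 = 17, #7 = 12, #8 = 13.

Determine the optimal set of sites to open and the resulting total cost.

Open B and C; minimum total cost 782.

For any fixed open set, each customer zone goes to its cheapest open site; total = fixed + service.
{B, C}: #1→B 10·20=200, #2→B 7·9=63, #3→B 2·11=22, #4→B 6·10=60, #5→C 9·17=153, #6→C 2·17=34, #7→C 4·12=48, #8→C 7·13=91. Service 671; fixed 111; total 782.
{A, B, C}: #1→B 10·20=200, #2→B 7·9=63, #3→A 2·11=22, #4→B 6·10=60, #5→C 9·17=153, #6→C 2·17=34, #7→C 4·12=48, #8→A 3·13=39. Service 619; fixed 204; total 823.
{B, C, D}: #1→B 10·20=200, #2→B 7·9=63, #3→B 2·11=22, #4→B 6·10=60, #5→C 9·17=153, #6→C 2·17=34, #7→C 4·12=48, #8→C 7·13=91. Service 671; fixed 154; total 825.
{A, B, C, D}: #1→B 10·20=200, #2→B 7·9=63, #3→A 2·11=22, #4→B 6·10=60, #5→C 9·17=153, #6→C 2·17=34, #7→C 4·12=48, #8→A 3·13=39. Service 619; fixed 247; total 866.
No other subset beats 782.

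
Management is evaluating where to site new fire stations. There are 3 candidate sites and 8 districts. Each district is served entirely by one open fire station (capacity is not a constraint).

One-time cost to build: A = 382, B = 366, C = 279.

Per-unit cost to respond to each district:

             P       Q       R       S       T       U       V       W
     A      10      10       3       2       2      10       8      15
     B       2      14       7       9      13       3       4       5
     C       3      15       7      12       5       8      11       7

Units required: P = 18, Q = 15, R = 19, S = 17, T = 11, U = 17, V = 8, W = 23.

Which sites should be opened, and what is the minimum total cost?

For any fixed open set, each district goes to its cheapest open site; total = fixed + service.
{B}: P→B 2·18=36, Q→B 14·15=210, R→B 7·19=133, S→B 9·17=153, T→B 13·11=143, U→B 3·17=51, V→B 4·8=32, W→B 5·23=115. Service 873; fixed 366; total 1239.
{A, B}: P→B 2·18=36, Q→A 10·15=150, R→A 3·19=57, S→A 2·17=34, T→A 2·11=22, U→B 3·17=51, V→B 4·8=32, W→B 5·23=115. Service 497; fixed 748; total 1245.
{C}: P→C 3·18=54, Q→C 15·15=225, R→C 7·19=133, S→C 12·17=204, T→C 5·11=55, U→C 8·17=136, V→C 11·8=88, W→C 7·23=161. Service 1056; fixed 279; total 1335.
{A, B, C}: service 497 + fixed 1027 = 1524
No other subset beats 1239.

Open B only; minimum total cost 1239.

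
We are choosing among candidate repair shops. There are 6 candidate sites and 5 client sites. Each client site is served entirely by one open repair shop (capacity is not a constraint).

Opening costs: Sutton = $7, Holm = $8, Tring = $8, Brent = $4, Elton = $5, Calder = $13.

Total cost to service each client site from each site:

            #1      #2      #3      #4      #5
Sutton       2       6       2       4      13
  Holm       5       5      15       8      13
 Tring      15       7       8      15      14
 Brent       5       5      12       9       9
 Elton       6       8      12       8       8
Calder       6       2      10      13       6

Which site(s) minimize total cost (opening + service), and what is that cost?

For any fixed open set, each client site goes to its cheapest open site; total = fixed + service.
{Sutton, Brent}: #1→Sutton 2, #2→Brent 5, #3→Sutton 2, #4→Sutton 4, #5→Brent 9. Service 22; fixed 11; total 33.
{Sutton}: #1→Sutton 2, #2→Sutton 6, #3→Sutton 2, #4→Sutton 4, #5→Sutton 13. Service 27; fixed 7; total 34.
{Sutton, Elton}: #1→Sutton 2, #2→Sutton 6, #3→Sutton 2, #4→Sutton 4, #5→Elton 8. Service 22; fixed 12; total 34.
{Sutton, Holm, Tring, Brent, Elton, Calder}: service 16 + fixed 45 = 61
No other subset beats 33.

Open Sutton and Brent; minimum total cost 33.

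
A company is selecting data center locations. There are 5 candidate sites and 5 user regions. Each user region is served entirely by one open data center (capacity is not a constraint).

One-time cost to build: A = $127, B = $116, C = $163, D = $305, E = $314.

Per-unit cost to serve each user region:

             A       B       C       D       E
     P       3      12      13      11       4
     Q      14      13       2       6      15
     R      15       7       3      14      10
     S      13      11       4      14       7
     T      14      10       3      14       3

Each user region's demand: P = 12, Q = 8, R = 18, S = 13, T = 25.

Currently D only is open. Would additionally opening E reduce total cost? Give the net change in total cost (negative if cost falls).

Yes — net change −208 (cost falls by 208).

Current service cost with {D}: 964.
Adding E: each user region re-picks its cheapest; new service cost 442, saving 522.
Extra fixed cost: 314. Net change = 314 − 522 = -208.
(Totals: 1269 → 1061.)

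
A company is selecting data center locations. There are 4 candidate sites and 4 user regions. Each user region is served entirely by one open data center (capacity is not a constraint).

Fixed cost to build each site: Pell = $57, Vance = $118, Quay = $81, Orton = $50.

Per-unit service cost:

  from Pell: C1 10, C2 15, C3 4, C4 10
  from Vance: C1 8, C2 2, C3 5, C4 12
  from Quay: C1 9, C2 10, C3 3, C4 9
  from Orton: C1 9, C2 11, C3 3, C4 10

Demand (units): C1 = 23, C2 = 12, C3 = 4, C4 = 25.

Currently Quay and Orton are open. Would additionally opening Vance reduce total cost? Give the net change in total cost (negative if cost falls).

Current service cost with {Quay, Orton}: 564.
Adding Vance: each user region re-picks its cheapest; new service cost 445, saving 119.
Extra fixed cost: 118. Net change = 118 − 119 = -1.
(Totals: 695 → 694.)

Yes — net change −1 (cost falls by 1).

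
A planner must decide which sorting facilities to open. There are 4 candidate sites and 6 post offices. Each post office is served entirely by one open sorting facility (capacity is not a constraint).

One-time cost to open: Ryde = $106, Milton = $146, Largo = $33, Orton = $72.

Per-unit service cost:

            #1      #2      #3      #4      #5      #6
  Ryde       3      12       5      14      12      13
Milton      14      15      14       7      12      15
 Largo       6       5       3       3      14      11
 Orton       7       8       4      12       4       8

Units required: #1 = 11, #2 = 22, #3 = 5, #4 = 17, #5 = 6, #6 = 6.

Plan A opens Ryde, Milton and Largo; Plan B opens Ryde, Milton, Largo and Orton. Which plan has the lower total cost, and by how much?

Plan A: {Ryde, Milton, Largo}: #1→Ryde 3·11=33, #2→Largo 5·22=110, #3→Largo 3·5=15, #4→Largo 3·17=51, #5→Ryde 12·6=72, #6→Largo 11·6=66. Service 347; fixed 285; total 632.
Plan B: {Ryde, Milton, Largo, Orton}: #1→Ryde 3·11=33, #2→Largo 5·22=110, #3→Largo 3·5=15, #4→Largo 3·17=51, #5→Orton 4·6=24, #6→Orton 8·6=48. Service 281; fixed 357; total 638.
Difference: |632 − 638| = 6.

Plan A is cheaper by 6.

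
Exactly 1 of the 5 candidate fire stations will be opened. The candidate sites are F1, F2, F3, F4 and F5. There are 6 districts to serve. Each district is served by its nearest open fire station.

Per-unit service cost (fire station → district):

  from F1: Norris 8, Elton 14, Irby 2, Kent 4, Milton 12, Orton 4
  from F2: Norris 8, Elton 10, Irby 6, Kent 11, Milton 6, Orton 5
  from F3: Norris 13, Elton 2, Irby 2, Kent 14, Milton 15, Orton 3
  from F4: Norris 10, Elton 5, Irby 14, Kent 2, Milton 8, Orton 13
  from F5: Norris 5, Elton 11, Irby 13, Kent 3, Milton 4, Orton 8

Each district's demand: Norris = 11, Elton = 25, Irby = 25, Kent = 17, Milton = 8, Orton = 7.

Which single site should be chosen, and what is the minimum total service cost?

With exactly 1 open, each district uses its cheapest among the chosen.
{F3}: Norris→F3 13·11=143, Elton→F3 2·25=50, Irby→F3 2·25=50, Kent→F3 14·17=238, Milton→F3 15·8=120, Orton→F3 3·7=21. Service cost 622.
{F1}: service cost 680
{F2}: service cost 758
Among all 5 size-1 choices, {F3} is lowest.

Choose F3 only; total service cost 622.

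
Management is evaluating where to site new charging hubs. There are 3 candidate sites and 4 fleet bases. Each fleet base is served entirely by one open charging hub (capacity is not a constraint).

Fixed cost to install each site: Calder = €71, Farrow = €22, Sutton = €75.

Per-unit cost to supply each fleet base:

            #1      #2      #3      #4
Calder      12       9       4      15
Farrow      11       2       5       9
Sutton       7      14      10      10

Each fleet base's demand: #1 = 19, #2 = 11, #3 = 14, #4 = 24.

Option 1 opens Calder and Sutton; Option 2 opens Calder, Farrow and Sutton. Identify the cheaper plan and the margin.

Option 1: {Calder, Sutton}: #1→Sutton 7·19=133, #2→Calder 9·11=99, #3→Calder 4·14=56, #4→Sutton 10·24=240. Service 528; fixed 146; total 674.
Option 2: {Calder, Farrow, Sutton}: #1→Sutton 7·19=133, #2→Farrow 2·11=22, #3→Calder 4·14=56, #4→Farrow 9·24=216. Service 427; fixed 168; total 595.
Difference: |674 − 595| = 79.

Option 2 is cheaper by 79.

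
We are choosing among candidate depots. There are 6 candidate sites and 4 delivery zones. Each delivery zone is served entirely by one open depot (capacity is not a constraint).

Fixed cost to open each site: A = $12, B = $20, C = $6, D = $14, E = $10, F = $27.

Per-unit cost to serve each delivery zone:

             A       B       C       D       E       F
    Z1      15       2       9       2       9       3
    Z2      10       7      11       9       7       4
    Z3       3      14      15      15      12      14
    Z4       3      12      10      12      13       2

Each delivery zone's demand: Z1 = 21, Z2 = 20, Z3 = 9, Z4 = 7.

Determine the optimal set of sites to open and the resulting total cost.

For any fixed open set, each delivery zone goes to its cheapest open site; total = fixed + service.
{A, D, F}: Z1→D 2·21=42, Z2→F 4·20=80, Z3→A 3·9=27, Z4→F 2·7=14. Service 163; fixed 53; total 216.
{A, B, F}: service 163 + fixed 59 = 222
{A, C, D, F}: service 163 + fixed 59 = 222
{A, B, C, D, E, F}: Z1→B 2·21=42, Z2→F 4·20=80, Z3→A 3·9=27, Z4→F 2·7=14. Service 163; fixed 89; total 252.
No other subset beats 216.

Open A, D and F; minimum total cost 216.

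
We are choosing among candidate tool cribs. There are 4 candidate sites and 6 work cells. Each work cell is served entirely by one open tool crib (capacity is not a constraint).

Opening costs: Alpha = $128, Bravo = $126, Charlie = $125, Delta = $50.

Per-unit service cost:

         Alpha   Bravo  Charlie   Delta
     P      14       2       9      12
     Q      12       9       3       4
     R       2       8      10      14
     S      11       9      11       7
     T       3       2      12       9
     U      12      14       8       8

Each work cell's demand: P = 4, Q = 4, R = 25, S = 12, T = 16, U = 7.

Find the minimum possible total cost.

Minimum total cost: 480

For any fixed open set, each work cell goes to its cheapest open site; total = fixed + service.
{Alpha, Delta}: P→Delta 12·4=48, Q→Delta 4·4=16, R→Alpha 2·25=50, S→Delta 7·12=84, T→Alpha 3·16=48, U→Delta 8·7=56. Service 302; fixed 178; total 480.
{Alpha}: P→Alpha 14·4=56, Q→Alpha 12·4=48, R→Alpha 2·25=50, S→Alpha 11·12=132, T→Alpha 3·16=48, U→Alpha 12·7=84. Service 418; fixed 128; total 546.
{Alpha, Bravo, Delta}: service 246 + fixed 304 = 550
{Alpha, Bravo, Charlie, Delta}: service 242 + fixed 429 = 671
(All 15 nonempty subsets were checked; Alpha and Delta is lowest.)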